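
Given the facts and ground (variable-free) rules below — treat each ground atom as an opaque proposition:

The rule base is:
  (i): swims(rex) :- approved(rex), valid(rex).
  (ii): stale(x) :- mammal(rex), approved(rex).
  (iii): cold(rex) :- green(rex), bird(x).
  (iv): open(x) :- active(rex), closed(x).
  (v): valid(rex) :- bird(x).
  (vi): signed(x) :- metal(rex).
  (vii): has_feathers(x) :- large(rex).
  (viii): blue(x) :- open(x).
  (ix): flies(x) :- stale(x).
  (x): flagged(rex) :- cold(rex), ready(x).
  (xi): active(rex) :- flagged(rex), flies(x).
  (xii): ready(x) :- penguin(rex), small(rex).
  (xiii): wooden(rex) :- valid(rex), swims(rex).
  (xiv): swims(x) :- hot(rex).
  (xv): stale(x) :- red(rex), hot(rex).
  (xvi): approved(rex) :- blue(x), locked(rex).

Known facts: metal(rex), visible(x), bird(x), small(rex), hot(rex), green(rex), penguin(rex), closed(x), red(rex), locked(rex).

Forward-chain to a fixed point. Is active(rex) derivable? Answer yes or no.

Round 1 — (iii), (v), (vi), (xii), (xiv), (xv), derive cold(rex), valid(rex), signed(x), ready(x), swims(x), stale(x).
Round 2 — (ix), (x), derive flies(x), flagged(rex).
Round 3 — (xi), derive active(rex).
Round 4 — (iv), derive open(x).
Round 5 — (viii), derive blue(x).
Round 6 — (xvi), derive approved(rex).
Round 7 — (i), derive swims(rex).
Round 8 — (xiii), derive wooden(rex).
active(rex) appears in round 3, so it is derivable.

yes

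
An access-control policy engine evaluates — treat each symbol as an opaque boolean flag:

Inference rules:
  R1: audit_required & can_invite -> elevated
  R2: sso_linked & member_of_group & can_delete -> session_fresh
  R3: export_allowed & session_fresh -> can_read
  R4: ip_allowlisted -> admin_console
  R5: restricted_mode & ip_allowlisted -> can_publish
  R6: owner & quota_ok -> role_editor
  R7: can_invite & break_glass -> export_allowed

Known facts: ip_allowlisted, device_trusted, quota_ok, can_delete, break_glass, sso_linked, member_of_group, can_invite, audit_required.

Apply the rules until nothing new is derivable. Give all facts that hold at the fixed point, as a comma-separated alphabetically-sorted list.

Round 1 fires R1, R2, R4, R7, giving elevated, session_fresh, admin_console, export_allowed.
Round 2 fires R3, giving can_read.

admin_console, audit_required, break_glass, can_delete, can_invite, can_read, device_trusted, elevated, export_allowed, ip_allowlisted, member_of_group, quota_ok, session_fresh, sso_linked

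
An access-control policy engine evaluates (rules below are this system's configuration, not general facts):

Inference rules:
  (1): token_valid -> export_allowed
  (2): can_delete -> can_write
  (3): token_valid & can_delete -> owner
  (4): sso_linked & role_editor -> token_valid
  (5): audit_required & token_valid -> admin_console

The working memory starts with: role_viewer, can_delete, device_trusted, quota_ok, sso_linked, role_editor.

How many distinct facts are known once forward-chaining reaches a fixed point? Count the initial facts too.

Round 1 fires (2), (4), giving can_write, token_valid.
Round 2 fires (1), (3), giving export_allowed, owner.
Closure: {can_delete, can_write, device_trusted, export_allowed, owner, quota_ok, role_editor, role_viewer, sso_linked, token_valid} — 10 facts.

10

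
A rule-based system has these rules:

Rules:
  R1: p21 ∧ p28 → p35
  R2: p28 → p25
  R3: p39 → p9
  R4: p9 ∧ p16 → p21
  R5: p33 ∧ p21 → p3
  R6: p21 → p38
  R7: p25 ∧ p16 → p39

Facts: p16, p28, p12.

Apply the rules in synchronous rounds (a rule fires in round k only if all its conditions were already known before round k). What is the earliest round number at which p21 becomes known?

4

Round 1: R2 [p28 → p25]. New: p25.
Round 2: R7 [p25 ∧ p16 → p39]. New: p39.
Round 3: R3 [p39 → p9]. New: p9.
Round 4: R4 [p9 ∧ p16 → p21]. New: p21.
p21 first appears in round 4.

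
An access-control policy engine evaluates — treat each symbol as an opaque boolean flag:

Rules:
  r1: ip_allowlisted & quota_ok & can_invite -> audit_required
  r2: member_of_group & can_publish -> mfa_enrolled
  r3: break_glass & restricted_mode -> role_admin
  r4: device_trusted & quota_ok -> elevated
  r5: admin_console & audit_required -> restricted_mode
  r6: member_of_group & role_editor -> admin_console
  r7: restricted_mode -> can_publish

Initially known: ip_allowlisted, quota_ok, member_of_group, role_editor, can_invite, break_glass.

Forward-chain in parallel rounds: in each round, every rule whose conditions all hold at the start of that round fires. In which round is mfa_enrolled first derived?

4

Round 1: r1 [ip_allowlisted & quota_ok & can_invite -> audit_required]; r6 [member_of_group & role_editor -> admin_console]. Adds audit_required, admin_console.
Round 2: r5 [admin_console & audit_required -> restricted_mode]. Adds restricted_mode.
Round 3: r3 [break_glass & restricted_mode -> role_admin]; r7 [restricted_mode -> can_publish]. Adds role_admin, can_publish.
Round 4: r2 [member_of_group & can_publish -> mfa_enrolled]. Adds mfa_enrolled.
mfa_enrolled first appears in round 4.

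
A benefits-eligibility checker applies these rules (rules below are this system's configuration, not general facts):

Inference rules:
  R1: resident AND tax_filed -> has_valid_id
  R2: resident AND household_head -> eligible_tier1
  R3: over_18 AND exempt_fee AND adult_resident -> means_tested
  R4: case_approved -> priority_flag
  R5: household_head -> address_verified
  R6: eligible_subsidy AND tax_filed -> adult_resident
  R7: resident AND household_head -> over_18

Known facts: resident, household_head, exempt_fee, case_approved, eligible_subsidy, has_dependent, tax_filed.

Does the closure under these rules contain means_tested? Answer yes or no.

yes

Round 1 — R1, R2, R4, R5, R6, R7, derive has_valid_id, eligible_tier1, priority_flag, address_verified, adult_resident, over_18.
Round 2 — R3, derive means_tested.
means_tested appears in round 2, so it is derivable.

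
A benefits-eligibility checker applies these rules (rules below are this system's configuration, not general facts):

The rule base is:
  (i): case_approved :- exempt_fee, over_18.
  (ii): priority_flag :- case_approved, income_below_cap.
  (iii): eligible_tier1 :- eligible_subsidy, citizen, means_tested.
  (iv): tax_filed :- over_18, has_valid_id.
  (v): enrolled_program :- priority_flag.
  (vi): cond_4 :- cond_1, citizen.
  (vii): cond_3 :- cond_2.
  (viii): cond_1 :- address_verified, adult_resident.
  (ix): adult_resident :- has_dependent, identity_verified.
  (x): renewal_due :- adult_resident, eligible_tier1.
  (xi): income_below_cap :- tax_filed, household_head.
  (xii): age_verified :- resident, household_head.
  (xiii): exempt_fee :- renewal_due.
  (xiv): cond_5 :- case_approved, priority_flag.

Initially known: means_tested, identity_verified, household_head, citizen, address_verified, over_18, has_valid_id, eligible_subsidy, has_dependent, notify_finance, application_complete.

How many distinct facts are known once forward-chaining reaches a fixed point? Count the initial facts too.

Round 1 fires (iii), (iv), (ix), giving eligible_tier1, tax_filed, adult_resident.
Round 2 fires (viii), (x), (xi), giving cond_1, renewal_due, income_below_cap.
Round 3 fires (vi), (xiii), giving cond_4, exempt_fee.
Round 4 fires (i), giving case_approved.
Round 5 fires (ii), giving priority_flag.
Round 6 fires (v), (xiv), giving enrolled_program, cond_5.
Closure: {address_verified, adult_resident, application_complete, case_approved, citizen, cond_1, cond_4, cond_5, eligible_subsidy, eligible_tier1, enrolled_program, exempt_fee, has_dependent, has_valid_id, household_head, identity_verified, income_below_cap, means_tested, notify_finance, over_18, priority_flag, renewal_due, tax_filed} — 23 facts.

23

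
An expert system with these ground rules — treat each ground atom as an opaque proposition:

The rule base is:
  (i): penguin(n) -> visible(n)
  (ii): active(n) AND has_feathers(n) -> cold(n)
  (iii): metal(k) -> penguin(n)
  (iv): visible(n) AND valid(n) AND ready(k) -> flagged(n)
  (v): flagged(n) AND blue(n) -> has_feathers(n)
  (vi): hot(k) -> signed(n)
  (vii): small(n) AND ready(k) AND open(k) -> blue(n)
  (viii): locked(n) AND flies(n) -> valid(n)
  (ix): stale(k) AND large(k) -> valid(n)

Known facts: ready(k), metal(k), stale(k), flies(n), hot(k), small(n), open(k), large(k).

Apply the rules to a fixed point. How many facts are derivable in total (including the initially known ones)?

[1] (iii) [metal(k) -> penguin(n)]; (vi) [hot(k) -> signed(n)]; (vii) [small(n) AND ready(k) AND open(k) -> blue(n)]; (ix) [stale(k) AND large(k) -> valid(n)]. ⇒ new: penguin(n), signed(n), blue(n), valid(n).
[2] (i) [penguin(n) -> visible(n)]. ⇒ new: visible(n).
[3] (iv) [visible(n) AND valid(n) AND ready(k) -> flagged(n)]. ⇒ new: flagged(n).
[4] (v) [flagged(n) AND blue(n) -> has_feathers(n)]. ⇒ new: has_feathers(n).
Closure: {blue(n), flagged(n), flies(n), has_feathers(n), hot(k), large(k), metal(k), open(k), penguin(n), ready(k), signed(n), small(n), stale(k), valid(n), visible(n)} — 15 facts.

15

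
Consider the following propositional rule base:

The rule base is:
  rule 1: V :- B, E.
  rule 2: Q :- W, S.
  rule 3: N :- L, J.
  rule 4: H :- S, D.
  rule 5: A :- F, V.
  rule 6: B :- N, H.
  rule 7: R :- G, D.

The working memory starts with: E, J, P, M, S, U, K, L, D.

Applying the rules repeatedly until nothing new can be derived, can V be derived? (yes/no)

Round 1 fires rule 3, rule 4, giving N, H.
Round 2 fires rule 6, giving B.
Round 3 fires rule 1, giving V.
V appears in round 3, so it is derivable.

yes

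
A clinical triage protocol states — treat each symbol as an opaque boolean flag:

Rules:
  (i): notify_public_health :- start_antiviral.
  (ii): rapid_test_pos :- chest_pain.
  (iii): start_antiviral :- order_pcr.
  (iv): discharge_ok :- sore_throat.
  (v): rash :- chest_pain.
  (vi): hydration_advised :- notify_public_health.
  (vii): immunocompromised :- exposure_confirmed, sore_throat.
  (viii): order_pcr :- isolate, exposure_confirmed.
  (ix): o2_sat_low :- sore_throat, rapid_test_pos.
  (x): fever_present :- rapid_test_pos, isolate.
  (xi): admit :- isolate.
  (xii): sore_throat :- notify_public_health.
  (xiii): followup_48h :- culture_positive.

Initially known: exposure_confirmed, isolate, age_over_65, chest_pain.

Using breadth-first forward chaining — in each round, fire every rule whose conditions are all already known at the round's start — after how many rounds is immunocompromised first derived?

5

Round 1: (ii) [rapid_test_pos :- chest_pain.]; (v) [rash :- chest_pain.]; (viii) [order_pcr :- isolate, exposure_confirmed.]; (xi) [admit :- isolate.]. Adds rapid_test_pos, rash, order_pcr, admit.
Round 2: (iii) [start_antiviral :- order_pcr.]; (x) [fever_present :- rapid_test_pos, isolate.]. Adds start_antiviral, fever_present.
Round 3: (i) [notify_public_health :- start_antiviral.]. Adds notify_public_health.
Round 4: (vi) [hydration_advised :- notify_public_health.]; (xii) [sore_throat :- notify_public_health.]. Adds hydration_advised, sore_throat.
Round 5: (iv) [discharge_ok :- sore_throat.]; (vii) [immunocompromised :- exposure_confirmed, sore_throat.]; (ix) [o2_sat_low :- sore_throat, rapid_test_pos.]. Adds discharge_ok, immunocompromised, o2_sat_low.
immunocompromised first appears in round 5.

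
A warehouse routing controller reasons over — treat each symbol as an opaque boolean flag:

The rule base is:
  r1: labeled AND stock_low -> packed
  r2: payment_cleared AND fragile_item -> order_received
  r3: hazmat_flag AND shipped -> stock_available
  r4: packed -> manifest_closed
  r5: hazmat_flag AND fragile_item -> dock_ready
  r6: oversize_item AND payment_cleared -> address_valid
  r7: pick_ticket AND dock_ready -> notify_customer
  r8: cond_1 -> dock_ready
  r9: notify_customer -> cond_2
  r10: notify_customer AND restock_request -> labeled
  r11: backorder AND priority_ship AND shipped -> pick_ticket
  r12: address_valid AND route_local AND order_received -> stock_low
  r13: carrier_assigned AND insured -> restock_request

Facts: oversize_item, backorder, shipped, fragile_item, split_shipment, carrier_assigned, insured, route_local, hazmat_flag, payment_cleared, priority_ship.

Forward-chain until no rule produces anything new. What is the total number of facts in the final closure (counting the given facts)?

23

Round 1: r2 [payment_cleared AND fragile_item -> order_received]; r3 [hazmat_flag AND shipped -> stock_available]; r5 [hazmat_flag AND fragile_item -> dock_ready]; r6 [oversize_item AND payment_cleared -> address_valid]; r11 [backorder AND priority_ship AND shipped -> pick_ticket]; r13 [carrier_assigned AND insured -> restock_request]. Adds order_received, stock_available, dock_ready, address_valid, pick_ticket, restock_request.
Round 2: r7 [pick_ticket AND dock_ready -> notify_customer]; r12 [address_valid AND route_local AND order_received -> stock_low]. Adds notify_customer, stock_low.
Round 3: r9 [notify_customer -> cond_2]; r10 [notify_customer AND restock_request -> labeled]. Adds cond_2, labeled.
Round 4: r1 [labeled AND stock_low -> packed]. Adds packed.
Round 5: r4 [packed -> manifest_closed]. Adds manifest_closed.
Closure: {address_valid, backorder, carrier_assigned, cond_2, dock_ready, fragile_item, hazmat_flag, insured, labeled, manifest_closed, notify_customer, order_received, oversize_item, packed, payment_cleared, pick_ticket, priority_ship, restock_request, route_local, shipped, split_shipment, stock_available, stock_low} — 23 facts.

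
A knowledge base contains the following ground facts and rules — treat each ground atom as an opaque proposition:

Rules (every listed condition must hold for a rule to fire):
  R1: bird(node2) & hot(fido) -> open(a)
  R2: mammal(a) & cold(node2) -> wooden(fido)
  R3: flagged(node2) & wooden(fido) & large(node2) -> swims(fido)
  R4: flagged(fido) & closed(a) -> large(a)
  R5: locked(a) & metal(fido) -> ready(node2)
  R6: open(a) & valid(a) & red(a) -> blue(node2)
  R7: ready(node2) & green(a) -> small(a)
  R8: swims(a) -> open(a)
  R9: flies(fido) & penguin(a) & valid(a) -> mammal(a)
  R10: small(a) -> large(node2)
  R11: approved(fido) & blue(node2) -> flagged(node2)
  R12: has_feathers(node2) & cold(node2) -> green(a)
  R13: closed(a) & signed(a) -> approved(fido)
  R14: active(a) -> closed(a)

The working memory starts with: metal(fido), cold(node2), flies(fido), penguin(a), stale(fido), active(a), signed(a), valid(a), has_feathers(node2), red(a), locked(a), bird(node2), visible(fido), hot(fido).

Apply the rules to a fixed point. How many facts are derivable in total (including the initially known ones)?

Round 1 — R1, R5, R9, R12, R14, derive open(a), ready(node2), mammal(a), green(a), closed(a).
Round 2 — R2, R6, R7, R13, derive wooden(fido), blue(node2), small(a), approved(fido).
Round 3 — R10, R11, derive large(node2), flagged(node2).
Round 4 — R3, derive swims(fido).
Closure: {active(a), approved(fido), bird(node2), blue(node2), closed(a), cold(node2), flagged(node2), flies(fido), green(a), has_feathers(node2), hot(fido), large(node2), locked(a), mammal(a), metal(fido), open(a), penguin(a), ready(node2), red(a), signed(a), small(a), stale(fido), swims(fido), valid(a), visible(fido), wooden(fido)} — 26 facts.

26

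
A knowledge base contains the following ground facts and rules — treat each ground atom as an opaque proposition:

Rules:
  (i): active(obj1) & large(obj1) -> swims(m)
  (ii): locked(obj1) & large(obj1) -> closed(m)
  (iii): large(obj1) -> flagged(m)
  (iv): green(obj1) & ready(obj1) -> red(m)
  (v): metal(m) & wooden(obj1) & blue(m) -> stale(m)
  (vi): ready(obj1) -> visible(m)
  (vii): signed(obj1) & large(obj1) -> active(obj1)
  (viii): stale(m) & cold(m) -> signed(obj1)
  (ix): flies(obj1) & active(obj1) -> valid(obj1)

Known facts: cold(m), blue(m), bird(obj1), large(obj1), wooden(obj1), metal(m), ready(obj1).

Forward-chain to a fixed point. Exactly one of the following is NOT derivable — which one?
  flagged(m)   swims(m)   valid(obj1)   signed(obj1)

valid(obj1)

[1] (iii) [large(obj1) -> flagged(m)]; (v) [metal(m) & wooden(obj1) & blue(m) -> stale(m)]; (vi) [ready(obj1) -> visible(m)]. ⇒ new: flagged(m), stale(m), visible(m).
[2] (viii) [stale(m) & cold(m) -> signed(obj1)]. ⇒ new: signed(obj1).
[3] (vii) [signed(obj1) & large(obj1) -> active(obj1)]. ⇒ new: active(obj1).
[4] (i) [active(obj1) & large(obj1) -> swims(m)]. ⇒ new: swims(m).
Derived: flagged(m) (round 1), signed(obj1) (round 2), swims(m) (round 4). valid(obj1) never appears in any round.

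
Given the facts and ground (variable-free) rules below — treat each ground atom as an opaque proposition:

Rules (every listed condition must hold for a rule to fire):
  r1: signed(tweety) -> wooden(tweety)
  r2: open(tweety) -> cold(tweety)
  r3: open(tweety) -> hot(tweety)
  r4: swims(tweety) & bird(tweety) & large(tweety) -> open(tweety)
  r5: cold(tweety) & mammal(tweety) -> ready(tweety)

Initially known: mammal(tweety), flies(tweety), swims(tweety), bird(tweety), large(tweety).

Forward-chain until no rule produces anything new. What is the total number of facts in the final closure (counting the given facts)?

Round 1: r4 [swims(tweety) & bird(tweety) & large(tweety) -> open(tweety)]. New: open(tweety).
Round 2: r2 [open(tweety) -> cold(tweety)]; r3 [open(tweety) -> hot(tweety)]. New: cold(tweety), hot(tweety).
Round 3: r5 [cold(tweety) & mammal(tweety) -> ready(tweety)]. New: ready(tweety).
Closure: {bird(tweety), cold(tweety), flies(tweety), hot(tweety), large(tweety), mammal(tweety), open(tweety), ready(tweety), swims(tweety)} — 9 facts.

9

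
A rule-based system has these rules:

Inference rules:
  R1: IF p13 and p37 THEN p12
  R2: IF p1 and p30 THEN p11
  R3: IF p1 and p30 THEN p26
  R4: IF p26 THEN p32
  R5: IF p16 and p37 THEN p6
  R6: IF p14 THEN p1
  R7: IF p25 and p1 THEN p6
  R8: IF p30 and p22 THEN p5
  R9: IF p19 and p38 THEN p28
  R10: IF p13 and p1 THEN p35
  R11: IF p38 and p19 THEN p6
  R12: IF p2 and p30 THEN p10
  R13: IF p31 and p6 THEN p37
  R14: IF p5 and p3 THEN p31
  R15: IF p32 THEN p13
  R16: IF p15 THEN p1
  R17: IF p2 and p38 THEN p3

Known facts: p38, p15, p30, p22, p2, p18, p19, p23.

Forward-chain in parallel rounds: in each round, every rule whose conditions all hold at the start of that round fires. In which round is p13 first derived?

4

[1] R8 [IF p30 and p22 THEN p5]; R9 [IF p19 and p38 THEN p28]; R11 [IF p38 and p19 THEN p6]; R12 [IF p2 and p30 THEN p10]; R16 [IF p15 THEN p1]; R17 [IF p2 and p38 THEN p3]. ⇒ new: p5, p28, p6, p10, p1, p3.
[2] R2 [IF p1 and p30 THEN p11]; R3 [IF p1 and p30 THEN p26]; R14 [IF p5 and p3 THEN p31]. ⇒ new: p11, p26, p31.
[3] R4 [IF p26 THEN p32]; R13 [IF p31 and p6 THEN p37]. ⇒ new: p32, p37.
[4] R15 [IF p32 THEN p13]. ⇒ new: p13.
p13 first appears in round 4.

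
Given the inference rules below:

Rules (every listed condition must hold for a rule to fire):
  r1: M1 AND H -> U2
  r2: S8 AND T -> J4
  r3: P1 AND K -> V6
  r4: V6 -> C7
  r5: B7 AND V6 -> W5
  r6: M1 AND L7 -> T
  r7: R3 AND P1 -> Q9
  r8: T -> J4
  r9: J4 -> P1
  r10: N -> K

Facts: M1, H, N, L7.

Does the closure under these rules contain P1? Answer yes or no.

yes

Round 1 — r1, r6, r10, derive U2, T, K.
Round 2 — r8, derive J4.
Round 3 — r9, derive P1.
Round 4 — r3, derive V6.
Round 5 — r4, derive C7.
P1 appears in round 3, so it is derivable.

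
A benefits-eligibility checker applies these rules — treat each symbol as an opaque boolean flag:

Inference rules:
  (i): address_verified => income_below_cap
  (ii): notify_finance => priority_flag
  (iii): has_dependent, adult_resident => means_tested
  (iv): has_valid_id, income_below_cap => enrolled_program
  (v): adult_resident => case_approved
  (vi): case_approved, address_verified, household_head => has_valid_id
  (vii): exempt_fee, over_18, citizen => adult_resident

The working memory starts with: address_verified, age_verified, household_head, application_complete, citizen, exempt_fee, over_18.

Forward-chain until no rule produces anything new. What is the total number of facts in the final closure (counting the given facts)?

12

Round 1: (i) [address_verified => income_below_cap]; (vii) [exempt_fee, over_18, citizen => adult_resident]. New: income_below_cap, adult_resident.
Round 2: (v) [adult_resident => case_approved]. New: case_approved.
Round 3: (vi) [case_approved, address_verified, household_head => has_valid_id]. New: has_valid_id.
Round 4: (iv) [has_valid_id, income_below_cap => enrolled_program]. New: enrolled_program.
Closure: {address_verified, adult_resident, age_verified, application_complete, case_approved, citizen, enrolled_program, exempt_fee, has_valid_id, household_head, income_below_cap, over_18} — 12 facts.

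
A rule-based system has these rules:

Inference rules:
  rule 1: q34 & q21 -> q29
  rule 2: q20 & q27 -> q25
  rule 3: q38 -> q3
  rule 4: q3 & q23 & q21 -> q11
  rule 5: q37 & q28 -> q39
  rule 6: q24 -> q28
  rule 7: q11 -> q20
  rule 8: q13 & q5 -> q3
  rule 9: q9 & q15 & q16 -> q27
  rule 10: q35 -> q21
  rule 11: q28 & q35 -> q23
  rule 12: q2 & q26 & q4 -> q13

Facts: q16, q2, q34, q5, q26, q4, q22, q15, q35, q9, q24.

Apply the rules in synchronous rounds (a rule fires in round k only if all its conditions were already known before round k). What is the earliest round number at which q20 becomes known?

4

Round 1: rule 6 [q24 -> q28]; rule 9 [q9 & q15 & q16 -> q27]; rule 10 [q35 -> q21]; rule 12 [q2 & q26 & q4 -> q13]. Adds q28, q27, q21, q13.
Round 2: rule 1 [q34 & q21 -> q29]; rule 8 [q13 & q5 -> q3]; rule 11 [q28 & q35 -> q23]. Adds q29, q3, q23.
Round 3: rule 4 [q3 & q23 & q21 -> q11]. Adds q11.
Round 4: rule 7 [q11 -> q20]. Adds q20.
q20 first appears in round 4.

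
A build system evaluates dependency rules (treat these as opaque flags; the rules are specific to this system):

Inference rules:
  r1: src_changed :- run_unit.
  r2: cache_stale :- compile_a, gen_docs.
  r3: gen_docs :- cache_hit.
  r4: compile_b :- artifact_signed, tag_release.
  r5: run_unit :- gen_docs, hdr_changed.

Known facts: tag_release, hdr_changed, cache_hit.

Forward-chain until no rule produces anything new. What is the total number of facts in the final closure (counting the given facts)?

6

[1] r3 [gen_docs :- cache_hit.]. ⇒ new: gen_docs.
[2] r5 [run_unit :- gen_docs, hdr_changed.]. ⇒ new: run_unit.
[3] r1 [src_changed :- run_unit.]. ⇒ new: src_changed.
Closure: {cache_hit, gen_docs, hdr_changed, run_unit, src_changed, tag_release} — 6 facts.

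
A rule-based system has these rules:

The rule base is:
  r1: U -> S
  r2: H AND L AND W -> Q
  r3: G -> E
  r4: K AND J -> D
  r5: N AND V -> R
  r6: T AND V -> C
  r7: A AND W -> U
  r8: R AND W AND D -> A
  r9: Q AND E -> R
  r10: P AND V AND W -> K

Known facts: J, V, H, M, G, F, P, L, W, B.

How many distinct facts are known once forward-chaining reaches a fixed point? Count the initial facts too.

Round 1: r2 [H AND L AND W -> Q]; r3 [G -> E]; r10 [P AND V AND W -> K]. Adds Q, E, K.
Round 2: r4 [K AND J -> D]; r9 [Q AND E -> R]. Adds D, R.
Round 3: r8 [R AND W AND D -> A]. Adds A.
Round 4: r7 [A AND W -> U]. Adds U.
Round 5: r1 [U -> S]. Adds S.
Closure: {A, B, D, E, F, G, H, J, K, L, M, P, Q, R, S, U, V, W} — 18 facts.

18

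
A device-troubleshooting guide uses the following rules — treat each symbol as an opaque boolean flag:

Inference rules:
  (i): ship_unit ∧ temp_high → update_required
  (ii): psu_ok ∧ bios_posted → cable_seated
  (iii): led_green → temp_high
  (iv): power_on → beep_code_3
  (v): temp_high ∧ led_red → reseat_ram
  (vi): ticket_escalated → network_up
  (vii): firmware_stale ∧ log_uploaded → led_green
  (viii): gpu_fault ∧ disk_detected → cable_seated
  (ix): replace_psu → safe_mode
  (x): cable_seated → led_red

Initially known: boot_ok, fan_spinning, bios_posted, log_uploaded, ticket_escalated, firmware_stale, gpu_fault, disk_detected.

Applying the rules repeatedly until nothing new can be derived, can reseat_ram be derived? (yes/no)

Round 1 — (vi), (vii), (viii), derive network_up, led_green, cable_seated.
Round 2 — (iii), (x), derive temp_high, led_red.
Round 3 — (v), derive reseat_ram.
reseat_ram appears in round 3, so it is derivable.

yes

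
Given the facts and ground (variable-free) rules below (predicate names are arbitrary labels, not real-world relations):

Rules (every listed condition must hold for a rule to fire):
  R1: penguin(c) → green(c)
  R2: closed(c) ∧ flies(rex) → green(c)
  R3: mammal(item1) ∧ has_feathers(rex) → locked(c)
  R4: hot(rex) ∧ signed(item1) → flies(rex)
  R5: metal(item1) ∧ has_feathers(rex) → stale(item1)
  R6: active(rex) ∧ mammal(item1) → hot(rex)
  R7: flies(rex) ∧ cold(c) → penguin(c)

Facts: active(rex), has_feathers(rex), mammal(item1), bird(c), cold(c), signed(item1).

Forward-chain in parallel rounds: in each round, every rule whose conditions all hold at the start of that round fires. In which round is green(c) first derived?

[1] R3 [mammal(item1) ∧ has_feathers(rex) → locked(c)]; R6 [active(rex) ∧ mammal(item1) → hot(rex)]. ⇒ new: locked(c), hot(rex).
[2] R4 [hot(rex) ∧ signed(item1) → flies(rex)]. ⇒ new: flies(rex).
[3] R7 [flies(rex) ∧ cold(c) → penguin(c)]. ⇒ new: penguin(c).
[4] R1 [penguin(c) → green(c)]. ⇒ new: green(c).
green(c) first appears in round 4.

4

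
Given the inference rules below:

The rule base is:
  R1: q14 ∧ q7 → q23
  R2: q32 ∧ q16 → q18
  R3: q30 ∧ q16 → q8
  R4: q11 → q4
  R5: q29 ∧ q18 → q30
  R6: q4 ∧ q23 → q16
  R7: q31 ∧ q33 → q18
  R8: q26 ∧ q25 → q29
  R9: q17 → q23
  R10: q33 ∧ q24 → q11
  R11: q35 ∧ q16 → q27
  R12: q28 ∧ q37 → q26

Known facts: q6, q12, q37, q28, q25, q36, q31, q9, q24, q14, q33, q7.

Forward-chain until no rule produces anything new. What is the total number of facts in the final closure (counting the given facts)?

Round 1 fires R1, R7, R10, R12, giving q23, q18, q11, q26.
Round 2 fires R4, R8, giving q4, q29.
Round 3 fires R5, R6, giving q30, q16.
Round 4 fires R3, giving q8.
Closure: {q11, q12, q14, q16, q18, q23, q24, q25, q26, q28, q29, q30, q31, q33, q36, q37, q4, q6, q7, q8, q9} — 21 facts.

21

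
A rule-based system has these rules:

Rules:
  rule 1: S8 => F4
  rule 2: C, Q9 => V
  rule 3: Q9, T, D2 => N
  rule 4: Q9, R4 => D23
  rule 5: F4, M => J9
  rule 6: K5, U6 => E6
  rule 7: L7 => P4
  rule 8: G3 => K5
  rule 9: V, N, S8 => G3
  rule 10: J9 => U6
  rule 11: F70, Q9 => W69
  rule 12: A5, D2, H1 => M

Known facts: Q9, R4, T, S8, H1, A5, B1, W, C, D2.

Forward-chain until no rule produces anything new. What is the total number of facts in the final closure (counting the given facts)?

20

Round 1 fires rule 1, rule 2, rule 3, rule 4, rule 12, giving F4, V, N, D23, M.
Round 2 fires rule 5, rule 9, giving J9, G3.
Round 3 fires rule 8, rule 10, giving K5, U6.
Round 4 fires rule 6, giving E6.
Closure: {A5, B1, C, D2, D23, E6, F4, G3, H1, J9, K5, M, N, Q9, R4, S8, T, U6, V, W} — 20 facts.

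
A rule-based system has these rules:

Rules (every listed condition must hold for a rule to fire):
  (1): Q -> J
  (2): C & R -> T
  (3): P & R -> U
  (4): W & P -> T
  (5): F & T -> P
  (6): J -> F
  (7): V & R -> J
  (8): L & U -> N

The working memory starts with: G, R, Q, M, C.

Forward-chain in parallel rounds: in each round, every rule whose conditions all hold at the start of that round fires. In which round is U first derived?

4

Round 1: (1) [Q -> J]; (2) [C & R -> T]. New: J, T.
Round 2: (6) [J -> F]. New: F.
Round 3: (5) [F & T -> P]. New: P.
Round 4: (3) [P & R -> U]. New: U.
U first appears in round 4.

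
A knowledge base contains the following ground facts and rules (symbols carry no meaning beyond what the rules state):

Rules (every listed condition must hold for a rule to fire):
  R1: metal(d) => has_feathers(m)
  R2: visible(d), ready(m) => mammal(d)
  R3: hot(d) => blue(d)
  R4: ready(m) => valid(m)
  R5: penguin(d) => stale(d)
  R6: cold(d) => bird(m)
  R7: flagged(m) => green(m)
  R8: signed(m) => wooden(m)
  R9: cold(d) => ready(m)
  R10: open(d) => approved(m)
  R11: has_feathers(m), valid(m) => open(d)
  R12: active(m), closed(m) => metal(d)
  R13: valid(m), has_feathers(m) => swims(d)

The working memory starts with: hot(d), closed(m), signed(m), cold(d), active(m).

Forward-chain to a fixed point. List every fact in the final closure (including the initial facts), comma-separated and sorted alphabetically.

Round 1: R3 [hot(d) => blue(d)]; R6 [cold(d) => bird(m)]; R8 [signed(m) => wooden(m)]; R9 [cold(d) => ready(m)]; R12 [active(m), closed(m) => metal(d)]. New: blue(d), bird(m), wooden(m), ready(m), metal(d).
Round 2: R1 [metal(d) => has_feathers(m)]; R4 [ready(m) => valid(m)]. New: has_feathers(m), valid(m).
Round 3: R11 [has_feathers(m), valid(m) => open(d)]; R13 [valid(m), has_feathers(m) => swims(d)]. New: open(d), swims(d).
Round 4: R10 [open(d) => approved(m)]. New: approved(m).

active(m), approved(m), bird(m), blue(d), closed(m), cold(d), has_feathers(m), hot(d), metal(d), open(d), ready(m), signed(m), swims(d), valid(m), wooden(m)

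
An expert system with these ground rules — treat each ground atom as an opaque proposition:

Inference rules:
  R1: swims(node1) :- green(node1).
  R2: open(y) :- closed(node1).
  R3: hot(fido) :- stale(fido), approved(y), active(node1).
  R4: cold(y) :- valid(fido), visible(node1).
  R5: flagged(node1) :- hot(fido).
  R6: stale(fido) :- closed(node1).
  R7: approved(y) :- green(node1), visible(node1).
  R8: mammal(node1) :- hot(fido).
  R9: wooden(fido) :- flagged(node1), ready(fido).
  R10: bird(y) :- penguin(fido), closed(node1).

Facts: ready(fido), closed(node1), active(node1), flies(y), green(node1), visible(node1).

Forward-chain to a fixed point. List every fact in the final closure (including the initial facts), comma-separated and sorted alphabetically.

active(node1), approved(y), closed(node1), flagged(node1), flies(y), green(node1), hot(fido), mammal(node1), open(y), ready(fido), stale(fido), swims(node1), visible(node1), wooden(fido)

Round 1: R1 [swims(node1) :- green(node1).]; R2 [open(y) :- closed(node1).]; R6 [stale(fido) :- closed(node1).]; R7 [approved(y) :- green(node1), visible(node1).]. Adds swims(node1), open(y), stale(fido), approved(y).
Round 2: R3 [hot(fido) :- stale(fido), approved(y), active(node1).]. Adds hot(fido).
Round 3: R5 [flagged(node1) :- hot(fido).]; R8 [mammal(node1) :- hot(fido).]. Adds flagged(node1), mammal(node1).
Round 4: R9 [wooden(fido) :- flagged(node1), ready(fido).]. Adds wooden(fido).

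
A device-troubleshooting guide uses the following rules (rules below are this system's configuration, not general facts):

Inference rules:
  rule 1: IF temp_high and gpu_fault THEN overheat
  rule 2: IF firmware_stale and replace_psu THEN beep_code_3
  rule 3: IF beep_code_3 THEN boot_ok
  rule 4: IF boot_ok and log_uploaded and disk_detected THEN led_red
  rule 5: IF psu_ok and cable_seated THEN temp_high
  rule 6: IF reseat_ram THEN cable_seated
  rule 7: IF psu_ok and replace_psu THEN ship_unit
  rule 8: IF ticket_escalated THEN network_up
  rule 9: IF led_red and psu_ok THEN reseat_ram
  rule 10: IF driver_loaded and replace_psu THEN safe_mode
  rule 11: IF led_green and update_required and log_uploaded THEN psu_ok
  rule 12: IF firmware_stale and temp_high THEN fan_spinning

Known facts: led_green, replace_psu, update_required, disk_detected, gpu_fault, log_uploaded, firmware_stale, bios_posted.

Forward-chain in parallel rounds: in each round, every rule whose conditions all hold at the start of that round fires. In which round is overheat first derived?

Round 1: rule 2 [IF firmware_stale and replace_psu THEN beep_code_3]; rule 11 [IF led_green and update_required and log_uploaded THEN psu_ok]. Adds beep_code_3, psu_ok.
Round 2: rule 3 [IF beep_code_3 THEN boot_ok]; rule 7 [IF psu_ok and replace_psu THEN ship_unit]. Adds boot_ok, ship_unit.
Round 3: rule 4 [IF boot_ok and log_uploaded and disk_detected THEN led_red]. Adds led_red.
Round 4: rule 9 [IF led_red and psu_ok THEN reseat_ram]. Adds reseat_ram.
Round 5: rule 6 [IF reseat_ram THEN cable_seated]. Adds cable_seated.
Round 6: rule 5 [IF psu_ok and cable_seated THEN temp_high]. Adds temp_high.
Round 7: rule 1 [IF temp_high and gpu_fault THEN overheat]; rule 12 [IF firmware_stale and temp_high THEN fan_spinning]. Adds overheat, fan_spinning.
overheat first appears in round 7.

7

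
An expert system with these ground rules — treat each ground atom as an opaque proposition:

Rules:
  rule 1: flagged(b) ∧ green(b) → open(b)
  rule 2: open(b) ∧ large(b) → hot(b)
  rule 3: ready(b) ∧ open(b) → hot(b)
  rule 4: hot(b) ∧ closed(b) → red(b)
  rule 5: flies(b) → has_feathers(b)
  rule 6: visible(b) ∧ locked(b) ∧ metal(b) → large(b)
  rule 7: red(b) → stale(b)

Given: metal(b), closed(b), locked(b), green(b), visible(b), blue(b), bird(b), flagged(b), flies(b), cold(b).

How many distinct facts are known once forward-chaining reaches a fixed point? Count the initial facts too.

Round 1: rule 1 [flagged(b) ∧ green(b) → open(b)]; rule 5 [flies(b) → has_feathers(b)]; rule 6 [visible(b) ∧ locked(b) ∧ metal(b) → large(b)]. Adds open(b), has_feathers(b), large(b).
Round 2: rule 2 [open(b) ∧ large(b) → hot(b)]. Adds hot(b).
Round 3: rule 4 [hot(b) ∧ closed(b) → red(b)]. Adds red(b).
Round 4: rule 7 [red(b) → stale(b)]. Adds stale(b).
Closure: {bird(b), blue(b), closed(b), cold(b), flagged(b), flies(b), green(b), has_feathers(b), hot(b), large(b), locked(b), metal(b), open(b), red(b), stale(b), visible(b)} — 16 facts.

16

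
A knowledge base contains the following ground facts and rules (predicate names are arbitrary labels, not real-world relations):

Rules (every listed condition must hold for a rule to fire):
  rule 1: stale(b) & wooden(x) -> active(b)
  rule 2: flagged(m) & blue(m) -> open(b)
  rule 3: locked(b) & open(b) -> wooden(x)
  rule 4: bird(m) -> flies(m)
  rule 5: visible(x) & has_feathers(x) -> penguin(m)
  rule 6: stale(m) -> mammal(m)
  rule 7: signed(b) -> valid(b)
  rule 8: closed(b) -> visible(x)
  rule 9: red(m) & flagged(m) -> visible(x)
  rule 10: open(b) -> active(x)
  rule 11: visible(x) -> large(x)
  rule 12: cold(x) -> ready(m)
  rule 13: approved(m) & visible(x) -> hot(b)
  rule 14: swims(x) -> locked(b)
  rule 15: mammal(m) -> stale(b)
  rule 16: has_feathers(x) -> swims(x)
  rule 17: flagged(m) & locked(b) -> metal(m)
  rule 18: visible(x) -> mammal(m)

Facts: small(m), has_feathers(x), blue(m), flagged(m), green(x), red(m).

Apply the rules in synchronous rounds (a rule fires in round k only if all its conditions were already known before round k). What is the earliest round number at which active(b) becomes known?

4

Round 1 — rule 2, rule 9, rule 16, derive open(b), visible(x), swims(x).
Round 2 — rule 5, rule 10, rule 11, rule 14, rule 18, derive penguin(m), active(x), large(x), locked(b), mammal(m).
Round 3 — rule 3, rule 15, rule 17, derive wooden(x), stale(b), metal(m).
Round 4 — rule 1, derive active(b).
active(b) first appears in round 4.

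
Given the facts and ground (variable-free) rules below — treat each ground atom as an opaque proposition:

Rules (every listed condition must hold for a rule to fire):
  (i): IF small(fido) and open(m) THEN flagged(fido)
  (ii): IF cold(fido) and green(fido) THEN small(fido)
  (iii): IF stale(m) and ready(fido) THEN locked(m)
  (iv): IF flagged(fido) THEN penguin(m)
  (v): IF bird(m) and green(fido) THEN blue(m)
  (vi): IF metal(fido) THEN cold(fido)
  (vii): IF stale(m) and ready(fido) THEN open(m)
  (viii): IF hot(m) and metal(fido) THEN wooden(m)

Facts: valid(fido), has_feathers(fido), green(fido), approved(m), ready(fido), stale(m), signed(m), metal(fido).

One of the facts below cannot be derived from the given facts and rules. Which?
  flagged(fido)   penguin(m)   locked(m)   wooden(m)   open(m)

Round 1 fires (iii), (vi), (vii), giving locked(m), cold(fido), open(m).
Round 2 fires (ii), giving small(fido).
Round 3 fires (i), giving flagged(fido).
Round 4 fires (iv), giving penguin(m).
Derived: open(m) (round 1), locked(m) (round 1), penguin(m) (round 4), flagged(fido) (round 3). wooden(m) never appears in any round.

wooden(m)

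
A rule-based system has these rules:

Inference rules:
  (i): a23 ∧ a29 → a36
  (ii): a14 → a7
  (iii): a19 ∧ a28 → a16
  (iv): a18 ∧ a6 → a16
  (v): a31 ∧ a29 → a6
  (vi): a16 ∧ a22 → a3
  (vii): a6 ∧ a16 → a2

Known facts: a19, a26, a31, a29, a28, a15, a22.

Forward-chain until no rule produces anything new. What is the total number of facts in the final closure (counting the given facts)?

11

Round 1: (iii) [a19 ∧ a28 → a16]; (v) [a31 ∧ a29 → a6]. Adds a16, a6.
Round 2: (vi) [a16 ∧ a22 → a3]; (vii) [a6 ∧ a16 → a2]. Adds a3, a2.
Closure: {a15, a16, a19, a2, a22, a26, a28, a29, a3, a31, a6} — 11 facts.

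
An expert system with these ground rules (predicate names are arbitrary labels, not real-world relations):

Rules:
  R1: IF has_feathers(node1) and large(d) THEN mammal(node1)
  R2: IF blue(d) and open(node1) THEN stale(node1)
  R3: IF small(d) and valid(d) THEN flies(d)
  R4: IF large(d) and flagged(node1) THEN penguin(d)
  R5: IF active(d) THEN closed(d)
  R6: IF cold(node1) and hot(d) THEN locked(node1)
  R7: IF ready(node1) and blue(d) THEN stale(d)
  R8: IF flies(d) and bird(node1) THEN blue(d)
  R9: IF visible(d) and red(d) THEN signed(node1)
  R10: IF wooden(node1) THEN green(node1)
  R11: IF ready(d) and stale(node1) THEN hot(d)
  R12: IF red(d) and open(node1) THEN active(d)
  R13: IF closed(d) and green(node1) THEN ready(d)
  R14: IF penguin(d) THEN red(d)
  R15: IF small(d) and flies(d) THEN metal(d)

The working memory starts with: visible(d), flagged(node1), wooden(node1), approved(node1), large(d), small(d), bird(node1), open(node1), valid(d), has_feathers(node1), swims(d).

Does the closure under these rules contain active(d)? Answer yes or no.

yes

Round 1: R1 [IF has_feathers(node1) and large(d) THEN mammal(node1)]; R3 [IF small(d) and valid(d) THEN flies(d)]; R4 [IF large(d) and flagged(node1) THEN penguin(d)]; R10 [IF wooden(node1) THEN green(node1)]. New: mammal(node1), flies(d), penguin(d), green(node1).
Round 2: R8 [IF flies(d) and bird(node1) THEN blue(d)]; R14 [IF penguin(d) THEN red(d)]; R15 [IF small(d) and flies(d) THEN metal(d)]. New: blue(d), red(d), metal(d).
Round 3: R2 [IF blue(d) and open(node1) THEN stale(node1)]; R9 [IF visible(d) and red(d) THEN signed(node1)]; R12 [IF red(d) and open(node1) THEN active(d)]. New: stale(node1), signed(node1), active(d).
Round 4: R5 [IF active(d) THEN closed(d)]. New: closed(d).
Round 5: R13 [IF closed(d) and green(node1) THEN ready(d)]. New: ready(d).
Round 6: R11 [IF ready(d) and stale(node1) THEN hot(d)]. New: hot(d).
active(d) appears in round 3, so it is derivable.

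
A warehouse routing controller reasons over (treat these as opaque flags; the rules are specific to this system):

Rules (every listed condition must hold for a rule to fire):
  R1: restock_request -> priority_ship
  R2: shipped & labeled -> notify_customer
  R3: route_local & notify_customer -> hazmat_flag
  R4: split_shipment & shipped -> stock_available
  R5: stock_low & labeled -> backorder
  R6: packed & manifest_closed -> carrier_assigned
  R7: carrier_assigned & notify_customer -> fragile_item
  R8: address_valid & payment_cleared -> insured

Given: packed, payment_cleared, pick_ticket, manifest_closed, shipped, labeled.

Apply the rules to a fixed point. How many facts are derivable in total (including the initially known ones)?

9

Round 1: R2 [shipped & labeled -> notify_customer]; R6 [packed & manifest_closed -> carrier_assigned]. New: notify_customer, carrier_assigned.
Round 2: R7 [carrier_assigned & notify_customer -> fragile_item]. New: fragile_item.
Closure: {carrier_assigned, fragile_item, labeled, manifest_closed, notify_customer, packed, payment_cleared, pick_ticket, shipped} — 9 facts.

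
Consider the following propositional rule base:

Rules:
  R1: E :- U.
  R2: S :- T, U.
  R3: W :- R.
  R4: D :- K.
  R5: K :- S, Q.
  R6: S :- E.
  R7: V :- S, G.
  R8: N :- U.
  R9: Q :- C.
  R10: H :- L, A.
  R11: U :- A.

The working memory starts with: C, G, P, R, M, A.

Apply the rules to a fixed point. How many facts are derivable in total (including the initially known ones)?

Round 1 — R3, R9, R11, derive W, Q, U.
Round 2 — R1, R8, derive E, N.
Round 3 — R6, derive S.
Round 4 — R5, R7, derive K, V.
Round 5 — R4, derive D.
Closure: {A, C, D, E, G, K, M, N, P, Q, R, S, U, V, W} — 15 facts.

15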